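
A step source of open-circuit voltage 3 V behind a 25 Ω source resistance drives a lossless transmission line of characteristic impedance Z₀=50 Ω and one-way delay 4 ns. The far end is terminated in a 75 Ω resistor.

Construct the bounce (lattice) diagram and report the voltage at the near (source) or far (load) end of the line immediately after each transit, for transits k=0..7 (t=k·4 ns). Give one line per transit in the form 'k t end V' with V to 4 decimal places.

0 0 source 2.0000
1 4 load 2.4000
2 8 source 2.2667
3 12 load 2.2400
4 16 source 2.2489
5 20 load 2.2507
6 24 source 2.2501
7 28 load 2.2500

Γ_L=0.200000, Γ_S=-0.333333; launch V₁=3·50/75=2.000000
k=0 src: V=2.0000
k=1 load: inc=2.000000, refl=2.000000·0.200000=0.4000; V=0.000000+2.000000+0.400000=2.4000
k=2 src: inc=0.400000, refl=0.400000·-0.333333=-0.1333; V=2.000000+0.400000+-0.133333=2.2667
k=3 load: inc=-0.133333, refl=-0.133333·0.200000=-0.0267; V=2.400000+-0.133333+-0.026667=2.2400
k=4 src: inc=-0.026667, refl=-0.026667·-0.333333=0.0089; V=2.266667+-0.026667+0.008889=2.2489
k=5 load: inc=0.008889, refl=0.008889·0.200000=0.0018; V=2.240000+0.008889+0.001778=2.2507
k=6 src: inc=0.001778, refl=0.001778·-0.333333=-0.0006; V=2.248889+0.001778+-0.000593=2.2501
k=7 load: inc=-0.000593, refl=-0.000593·0.200000=-0.0001; V=2.250667+-0.000593+-0.000119=2.2500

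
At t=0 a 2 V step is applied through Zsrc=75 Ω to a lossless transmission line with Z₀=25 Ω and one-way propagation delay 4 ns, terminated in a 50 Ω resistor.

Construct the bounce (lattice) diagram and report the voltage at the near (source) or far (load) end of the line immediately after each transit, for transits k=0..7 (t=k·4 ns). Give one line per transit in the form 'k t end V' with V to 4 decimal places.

0 0 source 0.5000
1 4 load 0.6667
2 8 source 0.7500
3 12 load 0.7778
4 16 source 0.7917
5 20 load 0.7963
6 24 source 0.7986
7 28 load 0.7994

Γ_L=0.333333, Γ_S=0.500000; launch V₁=2·25/100=0.500000
k=0 src: V=0.5000
k=1 load: inc=0.500000, refl=0.500000·0.333333=0.1667; V=0.000000+0.500000+0.166667=0.6667
k=2 src: inc=0.166667, refl=0.166667·0.500000=0.0833; V=0.500000+0.166667+0.083333=0.7500
k=3 load: inc=0.083333, refl=0.083333·0.333333=0.0278; V=0.666667+0.083333+0.027778=0.7778
k=4 src: inc=0.027778, refl=0.027778·0.500000=0.0139; V=0.750000+0.027778+0.013889=0.7917
k=5 load: inc=0.013889, refl=0.013889·0.333333=0.0046; V=0.777778+0.013889+0.004630=0.7963
k=6 src: inc=0.004630, refl=0.004630·0.500000=0.0023; V=0.791667+0.004630+0.002315=0.7986
k=7 load: inc=0.002315, refl=0.002315·0.333333=0.0008; V=0.796296+0.002315+0.000772=0.7994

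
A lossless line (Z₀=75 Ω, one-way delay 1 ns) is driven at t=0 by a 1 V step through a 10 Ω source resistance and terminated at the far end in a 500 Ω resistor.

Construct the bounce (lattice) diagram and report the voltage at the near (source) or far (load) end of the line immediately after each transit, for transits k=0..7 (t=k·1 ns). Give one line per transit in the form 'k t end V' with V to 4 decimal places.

Γ_L=0.739130, Γ_S=-0.764706; launch V₁=1·75/85=0.882353
k=0 src: V=0.8824
k=1 load: inc=0.882353, refl=0.882353·0.739130=0.6522; V=0.000000+0.882353+0.652174=1.5345
k=2 src: inc=0.652174, refl=0.652174·-0.764706=-0.4987; V=0.882353+0.652174+-0.498721=1.0358
k=3 load: inc=-0.498721, refl=-0.498721·0.739130=-0.3686; V=1.534527+-0.498721+-0.368620=0.6672
k=4 src: inc=-0.368620, refl=-0.368620·-0.764706=0.2819; V=1.035806+-0.368620+0.281886=0.9491
k=5 load: inc=0.281886, refl=0.281886·0.739130=0.2084; V=0.667186+0.281886+0.208350=1.1574
k=6 src: inc=0.208350, refl=0.208350·-0.764706=-0.1593; V=0.949072+0.208350+-0.159327=0.9981
k=7 load: inc=-0.159327, refl=-0.159327·0.739130=-0.1178; V=1.157422+-0.159327+-0.117763=0.8803

0 0 source 0.8824
1 1 load 1.5345
2 2 source 1.0358
3 3 load 0.6672
4 4 source 0.9491
5 5 load 1.1574
6 6 source 0.9981
7 7 load 0.8803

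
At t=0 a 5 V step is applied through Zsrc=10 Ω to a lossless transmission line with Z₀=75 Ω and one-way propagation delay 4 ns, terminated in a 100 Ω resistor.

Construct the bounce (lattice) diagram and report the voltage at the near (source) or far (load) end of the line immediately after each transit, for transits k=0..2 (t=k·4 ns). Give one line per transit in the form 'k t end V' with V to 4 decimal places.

0 0 source 4.4118
1 4 load 5.0420
2 8 source 4.5601

Γ_L=0.142857, Γ_S=-0.764706; launch V₁=5·75/85=4.411765
k=0 src: V=4.4118
k=1 load: inc=4.411765, refl=4.411765·0.142857=0.6303; V=0.000000+4.411765+0.630252=5.0420
k=2 src: inc=0.630252, refl=0.630252·-0.764706=-0.4820; V=4.411765+0.630252+-0.481957=4.5601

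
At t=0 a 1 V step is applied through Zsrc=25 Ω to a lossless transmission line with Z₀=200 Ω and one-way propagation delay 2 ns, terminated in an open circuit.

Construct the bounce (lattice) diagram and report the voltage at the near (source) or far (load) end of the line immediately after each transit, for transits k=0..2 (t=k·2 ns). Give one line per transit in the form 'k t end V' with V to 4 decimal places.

0 0 source 0.8889
1 2 load 1.7778
2 4 source 1.0864

Γ_L=1.000000, Γ_S=-0.777778; launch V₁=1·200/225=0.888889
k=0 src: V=0.8889
k=1 load: inc=0.888889, refl=0.888889·1.000000=0.8889; V=0.000000+0.888889+0.888889=1.7778
k=2 src: inc=0.888889, refl=0.888889·-0.777778=-0.6914; V=0.888889+0.888889+-0.691358=1.0864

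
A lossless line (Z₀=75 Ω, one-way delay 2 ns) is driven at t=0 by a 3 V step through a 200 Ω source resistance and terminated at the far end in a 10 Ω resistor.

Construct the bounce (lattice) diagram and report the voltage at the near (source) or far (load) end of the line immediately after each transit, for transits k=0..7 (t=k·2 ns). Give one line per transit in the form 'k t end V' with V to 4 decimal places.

Γ_L=-0.764706, Γ_S=0.454545; launch V₁=3·75/275=0.818182
k=0 src: V=0.8182
k=1 load: inc=0.818182, refl=0.818182·-0.764706=-0.6257; V=0.000000+0.818182+-0.625668=0.1925
k=2 src: inc=-0.625668, refl=-0.625668·0.454545=-0.2844; V=0.818182+-0.625668+-0.284395=-0.0919
k=3 load: inc=-0.284395, refl=-0.284395·-0.764706=0.2175; V=0.192513+-0.284395+0.217478=0.1256
k=4 src: inc=0.217478, refl=0.217478·0.454545=0.0989; V=-0.091881+0.217478+0.098854=0.2245
k=5 load: inc=0.098854, refl=0.098854·-0.764706=-0.0756; V=0.125597+0.098854+-0.075594=0.1489
k=6 src: inc=-0.075594, refl=-0.075594·0.454545=-0.0344; V=0.224451+-0.075594+-0.034361=0.1145
k=7 load: inc=-0.034361, refl=-0.034361·-0.764706=0.0263; V=0.148857+-0.034361+0.026276=0.1408

0 0 source 0.8182
1 2 load 0.1925
2 4 source -0.0919
3 6 load 0.1256
4 8 source 0.2245
5 10 load 0.1489
6 12 source 0.1145
7 14 load 0.1408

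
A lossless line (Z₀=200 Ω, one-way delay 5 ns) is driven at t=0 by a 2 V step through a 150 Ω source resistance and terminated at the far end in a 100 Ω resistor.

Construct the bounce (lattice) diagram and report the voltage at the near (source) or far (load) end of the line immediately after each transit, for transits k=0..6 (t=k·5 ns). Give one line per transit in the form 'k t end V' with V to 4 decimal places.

0 0 source 1.1429
1 5 load 0.7619
2 10 source 0.8163
3 15 load 0.7982
4 20 source 0.8008
5 25 load 0.7999
6 30 source 0.8000

Γ_L=-0.333333, Γ_S=-0.142857; launch V₁=2·200/350=1.142857
k=0 src: V=1.1429
k=1 load: inc=1.142857, refl=1.142857·-0.333333=-0.3810; V=0.000000+1.142857+-0.380952=0.7619
k=2 src: inc=-0.380952, refl=-0.380952·-0.142857=0.0544; V=1.142857+-0.380952+0.054422=0.8163
k=3 load: inc=0.054422, refl=0.054422·-0.333333=-0.0181; V=0.761905+0.054422+-0.018141=0.7982
k=4 src: inc=-0.018141, refl=-0.018141·-0.142857=0.0026; V=0.816327+-0.018141+0.002592=0.8008
k=5 load: inc=0.002592, refl=0.002592·-0.333333=-0.0009; V=0.798186+0.002592+-0.000864=0.7999
k=6 src: inc=-0.000864, refl=-0.000864·-0.142857=0.0001; V=0.800777+-0.000864+0.000123=0.8000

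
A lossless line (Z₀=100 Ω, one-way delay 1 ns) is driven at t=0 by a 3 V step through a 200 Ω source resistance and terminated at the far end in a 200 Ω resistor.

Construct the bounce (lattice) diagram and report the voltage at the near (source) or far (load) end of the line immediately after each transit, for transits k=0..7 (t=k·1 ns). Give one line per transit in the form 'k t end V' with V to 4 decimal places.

0 0 source 1.0000
1 1 load 1.3333
2 2 source 1.4444
3 3 load 1.4815
4 4 source 1.4938
5 5 load 1.4979
6 6 source 1.4993
7 7 load 1.4998

Γ_L=0.333333, Γ_S=0.333333; launch V₁=3·100/300=1.000000
k=0 src: V=1.0000
k=1 load: inc=1.000000, refl=1.000000·0.333333=0.3333; V=0.000000+1.000000+0.333333=1.3333
k=2 src: inc=0.333333, refl=0.333333·0.333333=0.1111; V=1.000000+0.333333+0.111111=1.4444
k=3 load: inc=0.111111, refl=0.111111·0.333333=0.0370; V=1.333333+0.111111+0.037037=1.4815
k=4 src: inc=0.037037, refl=0.037037·0.333333=0.0123; V=1.444444+0.037037+0.012346=1.4938
k=5 load: inc=0.012346, refl=0.012346·0.333333=0.0041; V=1.481481+0.012346+0.004115=1.4979
k=6 src: inc=0.004115, refl=0.004115·0.333333=0.0014; V=1.493827+0.004115+0.001372=1.4993
k=7 load: inc=0.001372, refl=0.001372·0.333333=0.0005; V=1.497942+0.001372+0.000457=1.4998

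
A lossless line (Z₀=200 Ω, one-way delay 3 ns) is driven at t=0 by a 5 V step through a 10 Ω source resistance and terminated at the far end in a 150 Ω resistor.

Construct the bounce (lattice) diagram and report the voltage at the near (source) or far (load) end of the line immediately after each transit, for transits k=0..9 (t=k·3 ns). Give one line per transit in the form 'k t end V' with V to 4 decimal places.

0 0 source 4.7619
1 3 load 4.0816
2 6 source 4.6971
3 9 load 4.6092
4 12 source 4.6887
5 15 load 4.6774
6 18 source 4.6877
7 21 load 4.6862
8 24 source 4.6875
9 27 load 4.6873

Γ_L=-0.142857, Γ_S=-0.904762; launch V₁=5·200/210=4.761905
k=0 src: V=4.7619
k=1 load: inc=4.761905, refl=4.761905·-0.142857=-0.6803; V=0.000000+4.761905+-0.680272=4.0816
k=2 src: inc=-0.680272, refl=-0.680272·-0.904762=0.6155; V=4.761905+-0.680272+0.615484=4.6971
k=3 load: inc=0.615484, refl=0.615484·-0.142857=-0.0879; V=4.081633+0.615484+-0.087926=4.6092
k=4 src: inc=-0.087926, refl=-0.087926·-0.904762=0.0796; V=4.697117+-0.087926+0.079552=4.6887
k=5 load: inc=0.079552, refl=0.079552·-0.142857=-0.0114; V=4.609191+0.079552+-0.011365=4.6774
k=6 src: inc=-0.011365, refl=-0.011365·-0.904762=0.0103; V=4.688743+-0.011365+0.010282=4.6877
k=7 load: inc=0.010282, refl=0.010282·-0.142857=-0.0015; V=4.677378+0.010282+-0.001469=4.6862
k=8 src: inc=-0.001469, refl=-0.001469·-0.904762=0.0013; V=4.687661+-0.001469+0.001329=4.6875
k=9 load: inc=0.001329, refl=0.001329·-0.142857=-0.0002; V=4.686192+0.001329+-0.000190=4.6873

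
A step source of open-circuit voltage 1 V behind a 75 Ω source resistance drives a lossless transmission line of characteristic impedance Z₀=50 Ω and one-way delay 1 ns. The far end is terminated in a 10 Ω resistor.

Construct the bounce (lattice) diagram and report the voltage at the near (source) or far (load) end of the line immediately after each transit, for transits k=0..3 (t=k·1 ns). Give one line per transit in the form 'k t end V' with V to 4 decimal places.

0 0 source 0.4000
1 1 load 0.1333
2 2 source 0.0800
3 3 load 0.1156

Γ_L=-0.666667, Γ_S=0.200000; launch V₁=1·50/125=0.400000
k=0 src: V=0.4000
k=1 load: inc=0.400000, refl=0.400000·-0.666667=-0.2667; V=0.000000+0.400000+-0.266667=0.1333
k=2 src: inc=-0.266667, refl=-0.266667·0.200000=-0.0533; V=0.400000+-0.266667+-0.053333=0.0800
k=3 load: inc=-0.053333, refl=-0.053333·-0.666667=0.0356; V=0.133333+-0.053333+0.035556=0.1156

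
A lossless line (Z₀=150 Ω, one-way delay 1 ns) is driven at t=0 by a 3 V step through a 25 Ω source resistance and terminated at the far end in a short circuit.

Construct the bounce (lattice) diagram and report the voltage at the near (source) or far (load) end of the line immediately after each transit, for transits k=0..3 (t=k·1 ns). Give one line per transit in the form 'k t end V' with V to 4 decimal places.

0 0 source 2.5714
1 1 load 0.0000
2 2 source 1.8367
3 3 load 0.0000

Γ_L=-1.000000, Γ_S=-0.714286; launch V₁=3·150/175=2.571429
k=0 src: V=2.5714
k=1 load: inc=2.571429, refl=2.571429·-1.000000=-2.5714; V=0.000000+2.571429+-2.571429=0.0000
k=2 src: inc=-2.571429, refl=-2.571429·-0.714286=1.8367; V=2.571429+-2.571429+1.836735=1.8367
k=3 load: inc=1.836735, refl=1.836735·-1.000000=-1.8367; V=0.000000+1.836735+-1.836735=0.0000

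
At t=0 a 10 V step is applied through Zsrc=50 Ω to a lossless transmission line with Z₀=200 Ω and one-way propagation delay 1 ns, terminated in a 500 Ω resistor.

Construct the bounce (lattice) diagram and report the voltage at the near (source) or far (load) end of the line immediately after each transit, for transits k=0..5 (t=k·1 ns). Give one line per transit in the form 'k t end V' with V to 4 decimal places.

Γ_L=0.428571, Γ_S=-0.600000; launch V₁=10·200/250=8.000000
k=0 src: V=8.0000
k=1 load: inc=8.000000, refl=8.000000·0.428571=3.4286; V=0.000000+8.000000+3.428571=11.4286
k=2 src: inc=3.428571, refl=3.428571·-0.600000=-2.0571; V=8.000000+3.428571+-2.057143=9.3714
k=3 load: inc=-2.057143, refl=-2.057143·0.428571=-0.8816; V=11.428571+-2.057143+-0.881633=8.4898
k=4 src: inc=-0.881633, refl=-0.881633·-0.600000=0.5290; V=9.371429+-0.881633+0.528980=9.0188
k=5 load: inc=0.528980, refl=0.528980·0.428571=0.2267; V=8.489796+0.528980+0.226706=9.2455

0 0 source 8.0000
1 1 load 11.4286
2 2 source 9.3714
3 3 load 8.4898
4 4 source 9.0188
5 5 load 9.2455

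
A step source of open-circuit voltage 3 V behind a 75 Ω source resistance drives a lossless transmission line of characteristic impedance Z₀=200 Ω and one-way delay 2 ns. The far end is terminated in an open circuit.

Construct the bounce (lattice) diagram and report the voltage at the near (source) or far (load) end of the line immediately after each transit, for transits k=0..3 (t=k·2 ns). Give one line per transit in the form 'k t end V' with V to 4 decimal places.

Γ_L=1.000000, Γ_S=-0.454545; launch V₁=3·200/275=2.181818
k=0 src: V=2.1818
k=1 load: inc=2.181818, refl=2.181818·1.000000=2.1818; V=0.000000+2.181818+2.181818=4.3636
k=2 src: inc=2.181818, refl=2.181818·-0.454545=-0.9917; V=2.181818+2.181818+-0.991736=3.3719
k=3 load: inc=-0.991736, refl=-0.991736·1.000000=-0.9917; V=4.363636+-0.991736+-0.991736=2.3802

0 0 source 2.1818
1 2 load 4.3636
2 4 source 3.3719
3 6 load 2.3802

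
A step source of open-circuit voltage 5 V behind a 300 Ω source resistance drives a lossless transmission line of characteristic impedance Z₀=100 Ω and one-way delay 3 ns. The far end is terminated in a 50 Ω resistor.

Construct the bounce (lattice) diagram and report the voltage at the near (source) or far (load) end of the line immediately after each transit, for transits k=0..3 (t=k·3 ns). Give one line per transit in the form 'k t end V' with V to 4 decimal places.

0 0 source 1.2500
1 3 load 0.8333
2 6 source 0.6250
3 9 load 0.6944

Γ_L=-0.333333, Γ_S=0.500000; launch V₁=5·100/400=1.250000
k=0 src: V=1.2500
k=1 load: inc=1.250000, refl=1.250000·-0.333333=-0.4167; V=0.000000+1.250000+-0.416667=0.8333
k=2 src: inc=-0.416667, refl=-0.416667·0.500000=-0.2083; V=1.250000+-0.416667+-0.208333=0.6250
k=3 load: inc=-0.208333, refl=-0.208333·-0.333333=0.0694; V=0.833333+-0.208333+0.069444=0.6944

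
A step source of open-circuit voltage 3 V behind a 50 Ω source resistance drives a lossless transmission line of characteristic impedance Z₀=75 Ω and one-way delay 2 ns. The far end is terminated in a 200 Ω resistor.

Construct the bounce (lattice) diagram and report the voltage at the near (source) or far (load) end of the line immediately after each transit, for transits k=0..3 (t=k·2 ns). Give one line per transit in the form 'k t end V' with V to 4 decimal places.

Γ_L=0.454545, Γ_S=-0.200000; launch V₁=3·75/125=1.800000
k=0 src: V=1.8000
k=1 load: inc=1.800000, refl=1.800000·0.454545=0.8182; V=0.000000+1.800000+0.818182=2.6182
k=2 src: inc=0.818182, refl=0.818182·-0.200000=-0.1636; V=1.800000+0.818182+-0.163636=2.4545
k=3 load: inc=-0.163636, refl=-0.163636·0.454545=-0.0744; V=2.618182+-0.163636+-0.074380=2.3802

0 0 source 1.8000
1 2 load 2.6182
2 4 source 2.4545
3 6 load 2.3802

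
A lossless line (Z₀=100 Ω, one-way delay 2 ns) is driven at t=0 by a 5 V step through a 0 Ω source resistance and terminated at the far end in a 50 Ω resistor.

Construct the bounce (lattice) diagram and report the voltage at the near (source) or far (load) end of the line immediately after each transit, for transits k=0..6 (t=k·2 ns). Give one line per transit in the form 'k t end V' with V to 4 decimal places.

Γ_L=-0.333333, Γ_S=-1.000000; launch V₁=5·100/100=5.000000
k=0 src: V=5.0000
k=1 load: inc=5.000000, refl=5.000000·-0.333333=-1.6667; V=0.000000+5.000000+-1.666667=3.3333
k=2 src: inc=-1.666667, refl=-1.666667·-1.000000=1.6667; V=5.000000+-1.666667+1.666667=5.0000
k=3 load: inc=1.666667, refl=1.666667·-0.333333=-0.5556; V=3.333333+1.666667+-0.555556=4.4444
k=4 src: inc=-0.555556, refl=-0.555556·-1.000000=0.5556; V=5.000000+-0.555556+0.555556=5.0000
k=5 load: inc=0.555556, refl=0.555556·-0.333333=-0.1852; V=4.444444+0.555556+-0.185185=4.8148
k=6 src: inc=-0.185185, refl=-0.185185·-1.000000=0.1852; V=5.000000+-0.185185+0.185185=5.0000

0 0 source 5.0000
1 2 load 3.3333
2 4 source 5.0000
3 6 load 4.4444
4 8 source 5.0000
5 10 load 4.8148
6 12 source 5.0000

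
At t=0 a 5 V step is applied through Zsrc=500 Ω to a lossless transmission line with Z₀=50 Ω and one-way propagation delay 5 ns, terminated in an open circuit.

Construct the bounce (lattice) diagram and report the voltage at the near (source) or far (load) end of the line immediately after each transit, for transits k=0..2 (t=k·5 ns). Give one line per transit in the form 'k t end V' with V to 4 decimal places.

Γ_L=1.000000, Γ_S=0.818182; launch V₁=5·50/550=0.454545
k=0 src: V=0.4545
k=1 load: inc=0.454545, refl=0.454545·1.000000=0.4545; V=0.000000+0.454545+0.454545=0.9091
k=2 src: inc=0.454545, refl=0.454545·0.818182=0.3719; V=0.454545+0.454545+0.371901=1.2810

0 0 source 0.4545
1 5 load 0.9091
2 10 source 1.2810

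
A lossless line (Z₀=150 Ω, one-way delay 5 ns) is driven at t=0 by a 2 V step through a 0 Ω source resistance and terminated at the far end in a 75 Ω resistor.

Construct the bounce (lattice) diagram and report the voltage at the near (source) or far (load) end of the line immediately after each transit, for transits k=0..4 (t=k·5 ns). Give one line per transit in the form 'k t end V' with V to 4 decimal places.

Γ_L=-0.333333, Γ_S=-1.000000; launch V₁=2·150/150=2.000000
k=0 src: V=2.0000
k=1 load: inc=2.000000, refl=2.000000·-0.333333=-0.6667; V=0.000000+2.000000+-0.666667=1.3333
k=2 src: inc=-0.666667, refl=-0.666667·-1.000000=0.6667; V=2.000000+-0.666667+0.666667=2.0000
k=3 load: inc=0.666667, refl=0.666667·-0.333333=-0.2222; V=1.333333+0.666667+-0.222222=1.7778
k=4 src: inc=-0.222222, refl=-0.222222·-1.000000=0.2222; V=2.000000+-0.222222+0.222222=2.0000

0 0 source 2.0000
1 5 load 1.3333
2 10 source 2.0000
3 15 load 1.7778
4 20 source 2.0000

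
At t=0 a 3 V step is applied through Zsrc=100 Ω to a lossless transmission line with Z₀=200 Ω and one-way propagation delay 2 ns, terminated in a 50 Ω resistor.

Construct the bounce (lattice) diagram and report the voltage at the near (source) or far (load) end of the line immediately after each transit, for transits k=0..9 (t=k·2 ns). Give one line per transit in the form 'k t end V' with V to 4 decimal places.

Γ_L=-0.600000, Γ_S=-0.333333; launch V₁=3·200/300=2.000000
k=0 src: V=2.0000
k=1 load: inc=2.000000, refl=2.000000·-0.600000=-1.2000; V=0.000000+2.000000+-1.200000=0.8000
k=2 src: inc=-1.200000, refl=-1.200000·-0.333333=0.4000; V=2.000000+-1.200000+0.400000=1.2000
k=3 load: inc=0.400000, refl=0.400000·-0.600000=-0.2400; V=0.800000+0.400000+-0.240000=0.9600
k=4 src: inc=-0.240000, refl=-0.240000·-0.333333=0.0800; V=1.200000+-0.240000+0.080000=1.0400
k=5 load: inc=0.080000, refl=0.080000·-0.600000=-0.0480; V=0.960000+0.080000+-0.048000=0.9920
k=6 src: inc=-0.048000, refl=-0.048000·-0.333333=0.0160; V=1.040000+-0.048000+0.016000=1.0080
k=7 load: inc=0.016000, refl=0.016000·-0.600000=-0.0096; V=0.992000+0.016000+-0.009600=0.9984
k=8 src: inc=-0.009600, refl=-0.009600·-0.333333=0.0032; V=1.008000+-0.009600+0.003200=1.0016
k=9 load: inc=0.003200, refl=0.003200·-0.600000=-0.0019; V=0.998400+0.003200+-0.001920=0.9997

0 0 source 2.0000
1 2 load 0.8000
2 4 source 1.2000
3 6 load 0.9600
4 8 source 1.0400
5 10 load 0.9920
6 12 source 1.0080
7 14 load 0.9984
8 16 source 1.0016
9 18 load 0.9997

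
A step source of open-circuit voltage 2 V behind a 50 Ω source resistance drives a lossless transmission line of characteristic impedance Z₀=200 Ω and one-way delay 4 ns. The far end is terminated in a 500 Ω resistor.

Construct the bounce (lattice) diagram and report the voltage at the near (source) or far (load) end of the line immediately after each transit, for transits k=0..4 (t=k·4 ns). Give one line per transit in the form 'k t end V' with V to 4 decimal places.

Γ_L=0.428571, Γ_S=-0.600000; launch V₁=2·200/250=1.600000
k=0 src: V=1.6000
k=1 load: inc=1.600000, refl=1.600000·0.428571=0.6857; V=0.000000+1.600000+0.685714=2.2857
k=2 src: inc=0.685714, refl=0.685714·-0.600000=-0.4114; V=1.600000+0.685714+-0.411429=1.8743
k=3 load: inc=-0.411429, refl=-0.411429·0.428571=-0.1763; V=2.285714+-0.411429+-0.176327=1.6980
k=4 src: inc=-0.176327, refl=-0.176327·-0.600000=0.1058; V=1.874286+-0.176327+0.105796=1.8038

0 0 source 1.6000
1 4 load 2.2857
2 8 source 1.8743
3 12 load 1.6980
4 16 source 1.8038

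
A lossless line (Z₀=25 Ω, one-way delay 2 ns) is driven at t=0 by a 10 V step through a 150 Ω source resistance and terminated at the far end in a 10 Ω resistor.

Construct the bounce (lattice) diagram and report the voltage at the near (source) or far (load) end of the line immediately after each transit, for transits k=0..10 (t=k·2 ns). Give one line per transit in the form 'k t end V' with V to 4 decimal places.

Γ_L=-0.428571, Γ_S=0.714286; launch V₁=10·25/175=1.428571
k=0 src: V=1.4286
k=1 load: inc=1.428571, refl=1.428571·-0.428571=-0.6122; V=0.000000+1.428571+-0.612245=0.8163
k=2 src: inc=-0.612245, refl=-0.612245·0.714286=-0.4373; V=1.428571+-0.612245+-0.437318=0.3790
k=3 load: inc=-0.437318, refl=-0.437318·-0.428571=0.1874; V=0.816327+-0.437318+0.187422=0.5664
k=4 src: inc=0.187422, refl=0.187422·0.714286=0.1339; V=0.379009+0.187422+0.133873=0.7003
k=5 load: inc=0.133873, refl=0.133873·-0.428571=-0.0574; V=0.566431+0.133873+-0.057374=0.6429
k=6 src: inc=-0.057374, refl=-0.057374·0.714286=-0.0410; V=0.700303+-0.057374+-0.040981=0.6019
k=7 load: inc=-0.040981, refl=-0.040981·-0.428571=0.0176; V=0.642929+-0.040981+0.017563=0.6195
k=8 src: inc=0.017563, refl=0.017563·0.714286=0.0125; V=0.601948+0.017563+0.012545=0.6321
k=9 load: inc=0.012545, refl=0.012545·-0.428571=-0.0054; V=0.619511+0.012545+-0.005377=0.6267
k=10 src: inc=-0.005377, refl=-0.005377·0.714286=-0.0038; V=0.632057+-0.005377+-0.003840=0.6228

0 0 source 1.4286
1 2 load 0.8163
2 4 source 0.3790
3 6 load 0.5664
4 8 source 0.7003
5 10 load 0.6429
6 12 source 0.6019
7 14 load 0.6195
8 16 source 0.6321
9 18 load 0.6267
10 20 source 0.6228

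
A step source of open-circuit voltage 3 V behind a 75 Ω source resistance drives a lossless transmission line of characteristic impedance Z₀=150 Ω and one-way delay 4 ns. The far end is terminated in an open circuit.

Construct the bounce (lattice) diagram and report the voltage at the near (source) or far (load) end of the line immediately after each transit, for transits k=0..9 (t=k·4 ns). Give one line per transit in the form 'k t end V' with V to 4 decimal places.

Γ_L=1.000000, Γ_S=-0.333333; launch V₁=3·150/225=2.000000
k=0 src: V=2.0000
k=1 load: inc=2.000000, refl=2.000000·1.000000=2.0000; V=0.000000+2.000000+2.000000=4.0000
k=2 src: inc=2.000000, refl=2.000000·-0.333333=-0.6667; V=2.000000+2.000000+-0.666667=3.3333
k=3 load: inc=-0.666667, refl=-0.666667·1.000000=-0.6667; V=4.000000+-0.666667+-0.666667=2.6667
k=4 src: inc=-0.666667, refl=-0.666667·-0.333333=0.2222; V=3.333333+-0.666667+0.222222=2.8889
k=5 load: inc=0.222222, refl=0.222222·1.000000=0.2222; V=2.666667+0.222222+0.222222=3.1111
k=6 src: inc=0.222222, refl=0.222222·-0.333333=-0.0741; V=2.888889+0.222222+-0.074074=3.0370
k=7 load: inc=-0.074074, refl=-0.074074·1.000000=-0.0741; V=3.111111+-0.074074+-0.074074=2.9630
k=8 src: inc=-0.074074, refl=-0.074074·-0.333333=0.0247; V=3.037037+-0.074074+0.024691=2.9877
k=9 load: inc=0.024691, refl=0.024691·1.000000=0.0247; V=2.962963+0.024691+0.024691=3.0123

0 0 source 2.0000
1 4 load 4.0000
2 8 source 3.3333
3 12 load 2.6667
4 16 source 2.8889
5 20 load 3.1111
6 24 source 3.0370
7 28 load 2.9630
8 32 source 2.9877
9 36 load 3.0123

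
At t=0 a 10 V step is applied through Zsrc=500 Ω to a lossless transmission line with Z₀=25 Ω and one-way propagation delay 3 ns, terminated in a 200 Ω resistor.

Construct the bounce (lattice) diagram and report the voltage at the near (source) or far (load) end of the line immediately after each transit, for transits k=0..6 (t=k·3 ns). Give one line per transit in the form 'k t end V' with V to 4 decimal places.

Γ_L=0.777778, Γ_S=0.904762; launch V₁=10·25/525=0.476190
k=0 src: V=0.4762
k=1 load: inc=0.476190, refl=0.476190·0.777778=0.3704; V=0.000000+0.476190+0.370370=0.8466
k=2 src: inc=0.370370, refl=0.370370·0.904762=0.3351; V=0.476190+0.370370+0.335097=1.1817
k=3 load: inc=0.335097, refl=0.335097·0.777778=0.2606; V=0.846561+0.335097+0.260631=1.4423
k=4 src: inc=0.260631, refl=0.260631·0.904762=0.2358; V=1.181658+0.260631+0.235809=1.6781
k=5 load: inc=0.235809, refl=0.235809·0.777778=0.1834; V=1.442289+0.235809+0.183407=1.8615
k=6 src: inc=0.183407, refl=0.183407·0.904762=0.1659; V=1.678098+0.183407+0.165940=2.0274

0 0 source 0.4762
1 3 load 0.8466
2 6 source 1.1817
3 9 load 1.4423
4 12 source 1.6781
5 15 load 1.8615
6 18 source 2.0274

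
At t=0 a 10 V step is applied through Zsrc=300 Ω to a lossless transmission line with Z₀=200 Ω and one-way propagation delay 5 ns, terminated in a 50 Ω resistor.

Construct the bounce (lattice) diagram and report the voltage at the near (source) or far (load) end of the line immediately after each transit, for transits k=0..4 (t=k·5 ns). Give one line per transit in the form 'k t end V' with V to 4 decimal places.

0 0 source 4.0000
1 5 load 1.6000
2 10 source 1.1200
3 15 load 1.4080
4 20 source 1.4656

Γ_L=-0.600000, Γ_S=0.200000; launch V₁=10·200/500=4.000000
k=0 src: V=4.0000
k=1 load: inc=4.000000, refl=4.000000·-0.600000=-2.4000; V=0.000000+4.000000+-2.400000=1.6000
k=2 src: inc=-2.400000, refl=-2.400000·0.200000=-0.4800; V=4.000000+-2.400000+-0.480000=1.1200
k=3 load: inc=-0.480000, refl=-0.480000·-0.600000=0.2880; V=1.600000+-0.480000+0.288000=1.4080
k=4 src: inc=0.288000, refl=0.288000·0.200000=0.0576; V=1.120000+0.288000+0.057600=1.4656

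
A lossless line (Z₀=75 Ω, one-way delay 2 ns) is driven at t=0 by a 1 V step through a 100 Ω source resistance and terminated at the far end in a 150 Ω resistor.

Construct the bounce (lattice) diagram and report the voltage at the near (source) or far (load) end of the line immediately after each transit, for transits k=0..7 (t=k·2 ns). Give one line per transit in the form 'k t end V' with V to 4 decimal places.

0 0 source 0.4286
1 2 load 0.5714
2 4 source 0.5918
3 6 load 0.5986
4 8 source 0.5996
5 10 load 0.5999
6 12 source 0.6000
7 14 load 0.6000

Γ_L=0.333333, Γ_S=0.142857; launch V₁=1·75/175=0.428571
k=0 src: V=0.4286
k=1 load: inc=0.428571, refl=0.428571·0.333333=0.1429; V=0.000000+0.428571+0.142857=0.5714
k=2 src: inc=0.142857, refl=0.142857·0.142857=0.0204; V=0.428571+0.142857+0.020408=0.5918
k=3 load: inc=0.020408, refl=0.020408·0.333333=0.0068; V=0.571429+0.020408+0.006803=0.5986
k=4 src: inc=0.006803, refl=0.006803·0.142857=0.0010; V=0.591837+0.006803+0.000972=0.5996
k=5 load: inc=0.000972, refl=0.000972·0.333333=0.0003; V=0.598639+0.000972+0.000324=0.5999
k=6 src: inc=0.000324, refl=0.000324·0.142857=0.0000; V=0.599611+0.000324+0.000046=0.6000
k=7 load: inc=0.000046, refl=0.000046·0.333333=0.0000; V=0.599935+0.000046+0.000015=0.6000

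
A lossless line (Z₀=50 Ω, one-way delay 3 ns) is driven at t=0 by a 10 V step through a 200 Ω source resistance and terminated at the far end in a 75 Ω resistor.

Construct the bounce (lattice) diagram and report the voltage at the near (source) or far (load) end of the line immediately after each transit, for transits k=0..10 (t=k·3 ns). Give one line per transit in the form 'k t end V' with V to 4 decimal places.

Γ_L=0.200000, Γ_S=0.600000; launch V₁=10·50/250=2.000000
k=0 src: V=2.0000
k=1 load: inc=2.000000, refl=2.000000·0.200000=0.4000; V=0.000000+2.000000+0.400000=2.4000
k=2 src: inc=0.400000, refl=0.400000·0.600000=0.2400; V=2.000000+0.400000+0.240000=2.6400
k=3 load: inc=0.240000, refl=0.240000·0.200000=0.0480; V=2.400000+0.240000+0.048000=2.6880
k=4 src: inc=0.048000, refl=0.048000·0.600000=0.0288; V=2.640000+0.048000+0.028800=2.7168
k=5 load: inc=0.028800, refl=0.028800·0.200000=0.0058; V=2.688000+0.028800+0.005760=2.7226
k=6 src: inc=0.005760, refl=0.005760·0.600000=0.0035; V=2.716800+0.005760+0.003456=2.7260
k=7 load: inc=0.003456, refl=0.003456·0.200000=0.0007; V=2.722560+0.003456+0.000691=2.7267
k=8 src: inc=0.000691, refl=0.000691·0.600000=0.0004; V=2.726016+0.000691+0.000415=2.7271
k=9 load: inc=0.000415, refl=0.000415·0.200000=0.0001; V=2.726707+0.000415+0.000083=2.7272
k=10 src: inc=0.000083, refl=0.000083·0.600000=0.0000; V=2.727122+0.000083+0.000050=2.7273

0 0 source 2.0000
1 3 load 2.4000
2 6 source 2.6400
3 9 load 2.6880
4 12 source 2.7168
5 15 load 2.7226
6 18 source 2.7260
7 21 load 2.7267
8 24 source 2.7271
9 27 load 2.7272
10 30 source 2.7273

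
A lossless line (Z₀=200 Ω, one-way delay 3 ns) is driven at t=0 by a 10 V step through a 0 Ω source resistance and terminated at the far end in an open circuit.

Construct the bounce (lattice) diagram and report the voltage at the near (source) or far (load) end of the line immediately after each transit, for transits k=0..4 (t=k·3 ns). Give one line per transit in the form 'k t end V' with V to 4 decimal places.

0 0 source 10.0000
1 3 load 20.0000
2 6 source 10.0000
3 9 load 0.0000
4 12 source 10.0000

Γ_L=1.000000, Γ_S=-1.000000; launch V₁=10·200/200=10.000000
k=0 src: V=10.0000
k=1 load: inc=10.000000, refl=10.000000·1.000000=10.0000; V=0.000000+10.000000+10.000000=20.0000
k=2 src: inc=10.000000, refl=10.000000·-1.000000=-10.0000; V=10.000000+10.000000+-10.000000=10.0000
k=3 load: inc=-10.000000, refl=-10.000000·1.000000=-10.0000; V=20.000000+-10.000000+-10.000000=0.0000
k=4 src: inc=-10.000000, refl=-10.000000·-1.000000=10.0000; V=10.000000+-10.000000+10.000000=10.0000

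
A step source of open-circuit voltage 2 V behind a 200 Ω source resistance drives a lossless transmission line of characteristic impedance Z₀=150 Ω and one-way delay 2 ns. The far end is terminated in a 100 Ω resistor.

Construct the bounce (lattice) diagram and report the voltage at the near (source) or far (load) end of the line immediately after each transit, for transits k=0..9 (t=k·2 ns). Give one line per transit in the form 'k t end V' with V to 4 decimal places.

0 0 source 0.8571
1 2 load 0.6857
2 4 source 0.6612
3 6 load 0.6661
4 8 source 0.6668
5 10 load 0.6667
6 12 source 0.6667
7 14 load 0.6667
8 16 source 0.6667
9 18 load 0.6667

Γ_L=-0.200000, Γ_S=0.142857; launch V₁=2·150/350=0.857143
k=0 src: V=0.8571
k=1 load: inc=0.857143, refl=0.857143·-0.200000=-0.1714; V=0.000000+0.857143+-0.171429=0.6857
k=2 src: inc=-0.171429, refl=-0.171429·0.142857=-0.0245; V=0.857143+-0.171429+-0.024490=0.6612
k=3 load: inc=-0.024490, refl=-0.024490·-0.200000=0.0049; V=0.685714+-0.024490+0.004898=0.6661
k=4 src: inc=0.004898, refl=0.004898·0.142857=0.0007; V=0.661224+0.004898+0.000700=0.6668
k=5 load: inc=0.000700, refl=0.000700·-0.200000=-0.0001; V=0.666122+0.000700+-0.000140=0.6667
k=6 src: inc=-0.000140, refl=-0.000140·0.142857=-0.0000; V=0.666822+-0.000140+-0.000020=0.6667
k=7 load: inc=-0.000020, refl=-0.000020·-0.200000=0.0000; V=0.666682+-0.000020+0.000004=0.6667
k=8 src: inc=0.000004, refl=0.000004·0.142857=0.0000; V=0.666662+0.000004+0.000001=0.6667
k=9 load: inc=0.000001, refl=0.000001·-0.200000=-0.0000; V=0.666666+0.000001+-0.000000=0.6667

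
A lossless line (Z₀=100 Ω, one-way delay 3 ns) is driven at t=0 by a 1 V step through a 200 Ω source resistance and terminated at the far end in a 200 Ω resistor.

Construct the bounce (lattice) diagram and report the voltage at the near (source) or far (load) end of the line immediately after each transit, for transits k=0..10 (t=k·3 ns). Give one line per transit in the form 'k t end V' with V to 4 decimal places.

0 0 source 0.3333
1 3 load 0.4444
2 6 source 0.4815
3 9 load 0.4938
4 12 source 0.4979
5 15 load 0.4993
6 18 source 0.4998
7 21 load 0.4999
8 24 source 0.5000
9 27 load 0.5000
10 30 source 0.5000

Γ_L=0.333333, Γ_S=0.333333; launch V₁=1·100/300=0.333333
k=0 src: V=0.3333
k=1 load: inc=0.333333, refl=0.333333·0.333333=0.1111; V=0.000000+0.333333+0.111111=0.4444
k=2 src: inc=0.111111, refl=0.111111·0.333333=0.0370; V=0.333333+0.111111+0.037037=0.4815
k=3 load: inc=0.037037, refl=0.037037·0.333333=0.0123; V=0.444444+0.037037+0.012346=0.4938
k=4 src: inc=0.012346, refl=0.012346·0.333333=0.0041; V=0.481481+0.012346+0.004115=0.4979
k=5 load: inc=0.004115, refl=0.004115·0.333333=0.0014; V=0.493827+0.004115+0.001372=0.4993
k=6 src: inc=0.001372, refl=0.001372·0.333333=0.0005; V=0.497942+0.001372+0.000457=0.4998
k=7 load: inc=0.000457, refl=0.000457·0.333333=0.0002; V=0.499314+0.000457+0.000152=0.4999
k=8 src: inc=0.000152, refl=0.000152·0.333333=0.0001; V=0.499771+0.000152+0.000051=0.5000
k=9 load: inc=0.000051, refl=0.000051·0.333333=0.0000; V=0.499924+0.000051+0.000017=0.5000
k=10 src: inc=0.000017, refl=0.000017·0.333333=0.0000; V=0.499975+0.000017+0.000006=0.5000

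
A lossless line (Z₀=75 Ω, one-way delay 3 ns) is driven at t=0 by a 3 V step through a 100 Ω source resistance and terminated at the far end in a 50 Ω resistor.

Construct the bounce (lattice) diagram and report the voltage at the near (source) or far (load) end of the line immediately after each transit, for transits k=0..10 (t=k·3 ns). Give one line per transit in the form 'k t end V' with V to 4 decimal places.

0 0 source 1.2857
1 3 load 1.0286
2 6 source 0.9918
3 9 load 0.9992
4 12 source 1.0002
5 15 load 1.0000
6 18 source 1.0000
7 21 load 1.0000
8 24 source 1.0000
9 27 load 1.0000
10 30 source 1.0000

Γ_L=-0.200000, Γ_S=0.142857; launch V₁=3·75/175=1.285714
k=0 src: V=1.2857
k=1 load: inc=1.285714, refl=1.285714·-0.200000=-0.2571; V=0.000000+1.285714+-0.257143=1.0286
k=2 src: inc=-0.257143, refl=-0.257143·0.142857=-0.0367; V=1.285714+-0.257143+-0.036735=0.9918
k=3 load: inc=-0.036735, refl=-0.036735·-0.200000=0.0073; V=1.028571+-0.036735+0.007347=0.9992
k=4 src: inc=0.007347, refl=0.007347·0.142857=0.0010; V=0.991837+0.007347+0.001050=1.0002
k=5 load: inc=0.001050, refl=0.001050·-0.200000=-0.0002; V=0.999184+0.001050+-0.000210=1.0000
k=6 src: inc=-0.000210, refl=-0.000210·0.142857=-0.0000; V=1.000233+-0.000210+-0.000030=1.0000
k=7 load: inc=-0.000030, refl=-0.000030·-0.200000=0.0000; V=1.000023+-0.000030+0.000006=1.0000
k=8 src: inc=0.000006, refl=0.000006·0.142857=0.0000; V=0.999993+0.000006+0.000001=1.0000
k=9 load: inc=0.000001, refl=0.000001·-0.200000=-0.0000; V=0.999999+0.000001+-0.000000=1.0000
k=10 src: inc=-0.000000, refl=-0.000000·0.142857=-0.0000; V=1.000000+-0.000000+-0.000000=1.0000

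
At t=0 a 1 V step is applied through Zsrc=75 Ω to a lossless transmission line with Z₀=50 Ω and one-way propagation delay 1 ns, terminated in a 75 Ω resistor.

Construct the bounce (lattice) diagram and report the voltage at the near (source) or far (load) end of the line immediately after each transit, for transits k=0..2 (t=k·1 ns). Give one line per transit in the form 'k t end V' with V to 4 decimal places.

Γ_L=0.200000, Γ_S=0.200000; launch V₁=1·50/125=0.400000
k=0 src: V=0.4000
k=1 load: inc=0.400000, refl=0.400000·0.200000=0.0800; V=0.000000+0.400000+0.080000=0.4800
k=2 src: inc=0.080000, refl=0.080000·0.200000=0.0160; V=0.400000+0.080000+0.016000=0.4960

0 0 source 0.4000
1 1 load 0.4800
2 2 source 0.4960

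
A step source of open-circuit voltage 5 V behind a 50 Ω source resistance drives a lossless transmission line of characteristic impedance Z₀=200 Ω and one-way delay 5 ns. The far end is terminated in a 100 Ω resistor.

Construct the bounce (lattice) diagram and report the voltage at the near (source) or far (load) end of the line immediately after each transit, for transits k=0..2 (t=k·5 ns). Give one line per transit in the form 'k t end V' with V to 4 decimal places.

0 0 source 4.0000
1 5 load 2.6667
2 10 source 3.4667

Γ_L=-0.333333, Γ_S=-0.600000; launch V₁=5·200/250=4.000000
k=0 src: V=4.0000
k=1 load: inc=4.000000, refl=4.000000·-0.333333=-1.3333; V=0.000000+4.000000+-1.333333=2.6667
k=2 src: inc=-1.333333, refl=-1.333333·-0.600000=0.8000; V=4.000000+-1.333333+0.800000=3.4667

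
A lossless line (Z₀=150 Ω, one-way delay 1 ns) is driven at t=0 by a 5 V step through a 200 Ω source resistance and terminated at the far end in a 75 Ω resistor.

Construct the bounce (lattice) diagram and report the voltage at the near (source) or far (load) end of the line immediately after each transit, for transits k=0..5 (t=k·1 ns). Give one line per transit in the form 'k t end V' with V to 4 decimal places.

0 0 source 2.1429
1 1 load 1.4286
2 2 source 1.3265
3 3 load 1.3605
4 4 source 1.3654
5 5 load 1.3638

Γ_L=-0.333333, Γ_S=0.142857; launch V₁=5·150/350=2.142857
k=0 src: V=2.1429
k=1 load: inc=2.142857, refl=2.142857·-0.333333=-0.7143; V=0.000000+2.142857+-0.714286=1.4286
k=2 src: inc=-0.714286, refl=-0.714286·0.142857=-0.1020; V=2.142857+-0.714286+-0.102041=1.3265
k=3 load: inc=-0.102041, refl=-0.102041·-0.333333=0.0340; V=1.428571+-0.102041+0.034014=1.3605
k=4 src: inc=0.034014, refl=0.034014·0.142857=0.0049; V=1.326531+0.034014+0.004859=1.3654
k=5 load: inc=0.004859, refl=0.004859·-0.333333=-0.0016; V=1.360544+0.004859+-0.001620=1.3638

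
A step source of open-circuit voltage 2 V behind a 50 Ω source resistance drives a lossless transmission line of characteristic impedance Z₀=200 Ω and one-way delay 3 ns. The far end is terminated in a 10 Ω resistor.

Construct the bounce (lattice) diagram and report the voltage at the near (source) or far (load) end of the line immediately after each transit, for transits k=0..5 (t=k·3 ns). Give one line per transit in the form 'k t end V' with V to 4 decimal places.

Γ_L=-0.904762, Γ_S=-0.600000; launch V₁=2·200/250=1.600000
k=0 src: V=1.6000
k=1 load: inc=1.600000, refl=1.600000·-0.904762=-1.4476; V=0.000000+1.600000+-1.447619=0.1524
k=2 src: inc=-1.447619, refl=-1.447619·-0.600000=0.8686; V=1.600000+-1.447619+0.868571=1.0210
k=3 load: inc=0.868571, refl=0.868571·-0.904762=-0.7859; V=0.152381+0.868571+-0.785850=0.2351
k=4 src: inc=-0.785850, refl=-0.785850·-0.600000=0.4715; V=1.020952+-0.785850+0.471510=0.7066
k=5 load: inc=0.471510, refl=0.471510·-0.904762=-0.4266; V=0.235102+0.471510+-0.426604=0.2800

0 0 source 1.6000
1 3 load 0.1524
2 6 source 1.0210
3 9 load 0.2351
4 12 source 0.7066
5 15 load 0.2800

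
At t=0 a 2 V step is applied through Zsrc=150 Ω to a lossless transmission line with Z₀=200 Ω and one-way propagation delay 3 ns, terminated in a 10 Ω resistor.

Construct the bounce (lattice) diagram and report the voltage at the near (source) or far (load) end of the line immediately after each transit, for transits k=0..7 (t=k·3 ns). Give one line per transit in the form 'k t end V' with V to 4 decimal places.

Γ_L=-0.904762, Γ_S=-0.142857; launch V₁=2·200/350=1.142857
k=0 src: V=1.1429
k=1 load: inc=1.142857, refl=1.142857·-0.904762=-1.0340; V=0.000000+1.142857+-1.034014=0.1088
k=2 src: inc=-1.034014, refl=-1.034014·-0.142857=0.1477; V=1.142857+-1.034014+0.147716=0.2566
k=3 load: inc=0.147716, refl=0.147716·-0.904762=-0.1336; V=0.108844+0.147716+-0.133648=0.1229
k=4 src: inc=-0.133648, refl=-0.133648·-0.142857=0.0191; V=0.256560+-0.133648+0.019093=0.1420
k=5 load: inc=0.019093, refl=0.019093·-0.904762=-0.0173; V=0.122912+0.019093+-0.017274=0.1247
k=6 src: inc=-0.017274, refl=-0.017274·-0.142857=0.0025; V=0.142004+-0.017274+0.002468=0.1272
k=7 load: inc=0.002468, refl=0.002468·-0.904762=-0.0022; V=0.124730+0.002468+-0.002233=0.1250

0 0 source 1.1429
1 3 load 0.1088
2 6 source 0.2566
3 9 load 0.1229
4 12 source 0.1420
5 15 load 0.1247
6 18 source 0.1272
7 21 load 0.1250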